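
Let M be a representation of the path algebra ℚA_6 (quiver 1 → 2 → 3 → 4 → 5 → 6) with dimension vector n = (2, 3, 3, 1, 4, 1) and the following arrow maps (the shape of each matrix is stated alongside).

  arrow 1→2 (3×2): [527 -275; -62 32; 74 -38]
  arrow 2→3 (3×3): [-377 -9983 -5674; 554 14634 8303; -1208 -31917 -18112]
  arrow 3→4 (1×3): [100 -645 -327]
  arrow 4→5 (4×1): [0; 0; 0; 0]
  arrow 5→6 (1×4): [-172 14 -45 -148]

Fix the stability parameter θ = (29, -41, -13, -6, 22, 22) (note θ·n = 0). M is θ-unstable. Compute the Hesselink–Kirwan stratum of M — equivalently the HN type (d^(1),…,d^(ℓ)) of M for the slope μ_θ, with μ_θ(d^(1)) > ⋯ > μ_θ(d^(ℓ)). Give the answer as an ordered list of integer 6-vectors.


Interval decomposition of M: I[1,3], I[1,4], I[2,3], I[5,5]^3, I[5,6].
HN type (ℓ=5): μ^(1)=22; μ^(2)=-6; μ^(3)=-25/3; μ^(4)=-13; μ^(5)=-41

((0, 0, 0, 0, 4, 1); (0, 0, 0, 1, 0, 0); (2, 2, 2, 0, 0, 0); (0, 0, 1, 0, 0, 0); (0, 1, 0, 0, 0, 0))


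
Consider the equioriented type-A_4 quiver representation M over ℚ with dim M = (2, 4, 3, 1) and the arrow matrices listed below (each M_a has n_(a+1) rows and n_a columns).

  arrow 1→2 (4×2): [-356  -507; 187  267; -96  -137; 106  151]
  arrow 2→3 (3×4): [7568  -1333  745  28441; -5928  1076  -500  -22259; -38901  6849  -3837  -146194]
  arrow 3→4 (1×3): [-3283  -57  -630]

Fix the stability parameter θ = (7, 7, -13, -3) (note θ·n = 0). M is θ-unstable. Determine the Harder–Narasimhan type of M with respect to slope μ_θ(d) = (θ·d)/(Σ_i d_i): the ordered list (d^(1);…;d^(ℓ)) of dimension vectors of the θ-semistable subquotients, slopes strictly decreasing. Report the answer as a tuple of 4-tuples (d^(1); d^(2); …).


Barcode: M ≅ I[1,3], I[1,4], I[2,2], I[2,3]. HN layers by μ_θ (4 steps, strictly decreasing):
  μ^(1)=7; μ^(2)=1/3; μ^(3)=-1/2; μ^(4)=-3

((0, 1, 0, 0); (1, 1, 1, 0); (1, 1, 1, 1); (0, 1, 1, 0))


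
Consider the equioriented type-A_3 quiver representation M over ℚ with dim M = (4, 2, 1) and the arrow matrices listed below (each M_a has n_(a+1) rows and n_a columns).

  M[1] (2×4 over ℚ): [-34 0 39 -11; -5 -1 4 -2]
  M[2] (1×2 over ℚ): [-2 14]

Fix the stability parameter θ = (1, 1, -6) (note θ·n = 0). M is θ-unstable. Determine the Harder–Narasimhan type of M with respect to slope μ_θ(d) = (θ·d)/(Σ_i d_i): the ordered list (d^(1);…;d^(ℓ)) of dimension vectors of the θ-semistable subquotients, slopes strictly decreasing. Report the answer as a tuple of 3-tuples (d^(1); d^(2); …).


Barcode: M ≅ I[1,1]^2, I[1,2], I[1,3]. HN layers by μ_θ (2 steps, strictly decreasing):
  μ^(1)=1; μ^(2)=-4/3

((3, 1, 0); (1, 1, 1))


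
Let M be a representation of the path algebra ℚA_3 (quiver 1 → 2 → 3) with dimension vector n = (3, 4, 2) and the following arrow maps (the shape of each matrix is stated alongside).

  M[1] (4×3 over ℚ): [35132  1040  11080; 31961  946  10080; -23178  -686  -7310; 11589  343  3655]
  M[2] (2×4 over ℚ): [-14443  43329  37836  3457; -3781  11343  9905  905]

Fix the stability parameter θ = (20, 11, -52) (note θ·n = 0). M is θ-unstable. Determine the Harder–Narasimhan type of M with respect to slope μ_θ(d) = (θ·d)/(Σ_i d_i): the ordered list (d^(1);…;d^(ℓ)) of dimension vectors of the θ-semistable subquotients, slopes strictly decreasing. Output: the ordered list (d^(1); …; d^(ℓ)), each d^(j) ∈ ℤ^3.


Via rank(M_{q-1}∘⋯∘M_p): M ≅ I[1,1], I[1,2], I[1,3], I[2,2], I[2,3].
μ_θ-semistable layers: μ^(1)=20; μ^(2)=31/2; μ^(3)=11; μ^(4)=-7; μ^(5)=-41/2

((1, 0, 0); (1, 1, 0); (0, 1, 0); (1, 1, 1); (0, 1, 1))


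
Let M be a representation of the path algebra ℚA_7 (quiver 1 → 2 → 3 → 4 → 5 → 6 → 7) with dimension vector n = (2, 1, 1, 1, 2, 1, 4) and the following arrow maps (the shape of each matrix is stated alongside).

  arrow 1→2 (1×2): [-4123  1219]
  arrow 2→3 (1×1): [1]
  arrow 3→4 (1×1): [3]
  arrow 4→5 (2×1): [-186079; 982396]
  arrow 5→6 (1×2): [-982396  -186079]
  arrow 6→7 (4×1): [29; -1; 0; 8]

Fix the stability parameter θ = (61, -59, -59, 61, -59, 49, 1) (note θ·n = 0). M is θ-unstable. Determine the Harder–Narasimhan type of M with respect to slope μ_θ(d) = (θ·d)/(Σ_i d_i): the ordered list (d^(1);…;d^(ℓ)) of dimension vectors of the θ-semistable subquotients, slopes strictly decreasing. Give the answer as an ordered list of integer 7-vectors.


Barcode: M ≅ I[1,1], I[1,5], I[5,7], I[7,7]^3. HN layers by μ_θ (5 steps, strictly decreasing):
  μ^(1)=61; μ^(2)=25; μ^(3)=1; μ^(4)=-19; μ^(5)=-59

((1, 0, 0, 0, 0, 0, 0); (0, 0, 0, 0, 0, 1, 1); (0, 0, 0, 1, 1, 0, 3); (1, 1, 1, 0, 0, 0, 0); (0, 0, 0, 0, 1, 0, 0))


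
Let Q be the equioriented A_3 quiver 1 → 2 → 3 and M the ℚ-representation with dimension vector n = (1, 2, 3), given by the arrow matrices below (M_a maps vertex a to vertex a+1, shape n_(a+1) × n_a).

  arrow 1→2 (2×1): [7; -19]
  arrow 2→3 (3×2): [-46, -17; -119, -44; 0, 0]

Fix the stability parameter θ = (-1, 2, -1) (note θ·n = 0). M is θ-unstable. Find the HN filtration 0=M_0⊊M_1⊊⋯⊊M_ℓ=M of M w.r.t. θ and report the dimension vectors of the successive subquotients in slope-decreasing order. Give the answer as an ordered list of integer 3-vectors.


Via rank(M_{q-1}∘⋯∘M_p): M ≅ I[1,3], I[2,3], I[3,3].
μ_θ-semistable layers: μ^(1)=1/2; μ^(2)=-1

((0, 2, 2); (1, 0, 1))


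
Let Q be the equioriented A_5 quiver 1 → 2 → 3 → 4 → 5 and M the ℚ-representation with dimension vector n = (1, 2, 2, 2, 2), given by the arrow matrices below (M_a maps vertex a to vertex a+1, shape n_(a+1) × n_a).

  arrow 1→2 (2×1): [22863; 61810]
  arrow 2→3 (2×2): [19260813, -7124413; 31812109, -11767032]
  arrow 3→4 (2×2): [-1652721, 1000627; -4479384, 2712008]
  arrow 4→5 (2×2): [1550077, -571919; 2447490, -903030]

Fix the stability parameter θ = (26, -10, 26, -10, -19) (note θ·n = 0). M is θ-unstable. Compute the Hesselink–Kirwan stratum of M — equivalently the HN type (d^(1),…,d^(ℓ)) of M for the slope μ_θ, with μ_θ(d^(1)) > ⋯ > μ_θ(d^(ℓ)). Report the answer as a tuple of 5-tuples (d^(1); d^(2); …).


Barcode: M ≅ I[1,3], I[2,5], I[4,4], I[5,5]. HN layers by μ_θ (5 steps, strictly decreasing):
  μ^(1)=26; μ^(2)=8; μ^(3)=-1; μ^(4)=-10; μ^(5)=-19

((0, 0, 1, 0, 0); (1, 1, 0, 0, 0); (0, 0, 1, 1, 1); (0, 1, 0, 1, 0); (0, 0, 0, 0, 1))


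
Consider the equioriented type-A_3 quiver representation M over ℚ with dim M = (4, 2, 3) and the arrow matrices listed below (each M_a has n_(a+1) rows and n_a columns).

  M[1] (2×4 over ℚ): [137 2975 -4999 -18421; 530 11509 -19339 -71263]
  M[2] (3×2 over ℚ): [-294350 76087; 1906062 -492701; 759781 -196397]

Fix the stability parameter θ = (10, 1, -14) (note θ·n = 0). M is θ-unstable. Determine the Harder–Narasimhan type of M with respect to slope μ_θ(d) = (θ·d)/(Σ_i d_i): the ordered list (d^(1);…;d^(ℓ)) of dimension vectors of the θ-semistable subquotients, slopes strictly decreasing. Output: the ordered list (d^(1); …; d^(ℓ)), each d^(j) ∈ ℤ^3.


Via rank(M_{q-1}∘⋯∘M_p): M ≅ I[1,1]^2, I[1,3]^2, I[3,3].
μ_θ-semistable layers: μ^(1)=10; μ^(2)=-1; μ^(3)=-14

((2, 0, 0); (2, 2, 2); (0, 0, 1))


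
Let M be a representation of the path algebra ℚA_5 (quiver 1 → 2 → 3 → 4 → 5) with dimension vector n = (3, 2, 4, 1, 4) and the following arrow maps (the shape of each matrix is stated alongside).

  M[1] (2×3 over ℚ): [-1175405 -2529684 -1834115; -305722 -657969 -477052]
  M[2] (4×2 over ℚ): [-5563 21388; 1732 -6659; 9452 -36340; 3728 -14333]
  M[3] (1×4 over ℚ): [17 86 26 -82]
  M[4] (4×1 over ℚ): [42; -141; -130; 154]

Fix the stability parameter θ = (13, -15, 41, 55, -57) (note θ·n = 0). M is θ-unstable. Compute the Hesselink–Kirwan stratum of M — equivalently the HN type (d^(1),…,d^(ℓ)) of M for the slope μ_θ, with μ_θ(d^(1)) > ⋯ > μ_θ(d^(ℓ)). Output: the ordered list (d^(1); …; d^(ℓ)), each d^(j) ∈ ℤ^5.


Interval decomposition of M: I[1,1], I[1,3], I[1,5], I[3,3]^2, I[5,5]^3.
HN type (ℓ=4): μ^(1)=41; μ^(2)=13; μ^(3)=-1; μ^(4)=-57

((0, 0, 3, 0, 0); (1, 0, 1, 1, 1); (2, 2, 0, 0, 0); (0, 0, 0, 0, 3))


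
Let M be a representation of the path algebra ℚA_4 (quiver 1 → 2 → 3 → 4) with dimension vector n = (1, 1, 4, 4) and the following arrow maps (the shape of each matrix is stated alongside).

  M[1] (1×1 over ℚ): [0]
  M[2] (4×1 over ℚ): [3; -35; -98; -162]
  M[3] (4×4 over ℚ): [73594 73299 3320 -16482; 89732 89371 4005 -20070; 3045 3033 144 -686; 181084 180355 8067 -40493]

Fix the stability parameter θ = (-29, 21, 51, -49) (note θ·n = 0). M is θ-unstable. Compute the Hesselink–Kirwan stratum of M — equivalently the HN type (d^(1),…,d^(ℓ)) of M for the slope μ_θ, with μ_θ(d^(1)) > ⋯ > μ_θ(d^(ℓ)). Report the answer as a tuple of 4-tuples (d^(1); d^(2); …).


Barcode: M ≅ I[1,1], I[2,4], I[3,4]^3. HN layers by μ_θ (3 steps, strictly decreasing):
  μ^(1)=23/3; μ^(2)=1; μ^(3)=-29

((0, 1, 1, 1); (0, 0, 3, 3); (1, 0, 0, 0))


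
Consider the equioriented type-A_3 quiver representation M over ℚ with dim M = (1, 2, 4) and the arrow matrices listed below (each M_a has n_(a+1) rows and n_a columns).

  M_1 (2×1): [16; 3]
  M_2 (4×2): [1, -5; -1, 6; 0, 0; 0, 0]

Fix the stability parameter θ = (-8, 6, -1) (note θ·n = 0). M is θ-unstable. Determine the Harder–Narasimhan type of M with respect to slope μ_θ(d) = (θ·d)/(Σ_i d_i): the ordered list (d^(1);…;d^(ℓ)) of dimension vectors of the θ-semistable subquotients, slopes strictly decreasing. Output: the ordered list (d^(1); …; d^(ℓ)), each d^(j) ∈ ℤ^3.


Via rank(M_{q-1}∘⋯∘M_p): M ≅ I[1,3], I[2,3], I[3,3]^2.
μ_θ-semistable layers: μ^(1)=5/2; μ^(2)=-1; μ^(3)=-8

((0, 2, 2); (0, 0, 2); (1, 0, 0))


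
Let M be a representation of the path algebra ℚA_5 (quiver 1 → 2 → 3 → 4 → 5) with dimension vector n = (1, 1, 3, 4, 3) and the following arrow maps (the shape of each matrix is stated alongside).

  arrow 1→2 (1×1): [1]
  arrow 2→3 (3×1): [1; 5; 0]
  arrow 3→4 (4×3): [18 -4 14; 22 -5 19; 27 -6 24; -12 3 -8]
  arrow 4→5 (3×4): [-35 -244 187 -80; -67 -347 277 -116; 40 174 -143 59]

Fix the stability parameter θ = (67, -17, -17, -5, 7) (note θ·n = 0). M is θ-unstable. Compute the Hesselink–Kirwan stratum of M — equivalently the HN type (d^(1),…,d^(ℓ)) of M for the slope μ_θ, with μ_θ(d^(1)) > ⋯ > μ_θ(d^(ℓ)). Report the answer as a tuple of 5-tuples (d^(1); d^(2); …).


Barcode: M ≅ I[1,5], I[3,5]^2, I[4,4]. HN layers by μ_θ (3 steps, strictly decreasing):
  μ^(1)=7; μ^(2)=-5; μ^(3)=-17

((1, 1, 1, 1, 3); (0, 0, 0, 3, 0); (0, 0, 2, 0, 0))


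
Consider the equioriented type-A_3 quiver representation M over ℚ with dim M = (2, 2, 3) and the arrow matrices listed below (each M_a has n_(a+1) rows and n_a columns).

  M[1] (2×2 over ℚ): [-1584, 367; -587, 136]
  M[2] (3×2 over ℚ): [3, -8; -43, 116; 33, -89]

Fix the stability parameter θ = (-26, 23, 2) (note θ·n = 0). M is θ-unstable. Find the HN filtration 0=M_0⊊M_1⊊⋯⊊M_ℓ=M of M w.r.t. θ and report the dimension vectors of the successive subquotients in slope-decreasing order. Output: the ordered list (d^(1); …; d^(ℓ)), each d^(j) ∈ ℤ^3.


Barcode: M ≅ I[1,3]^2, I[3,3]. HN layers by μ_θ (3 steps, strictly decreasing):
  μ^(1)=25/2; μ^(2)=2; μ^(3)=-26

((0, 2, 2); (0, 0, 1); (2, 0, 0))


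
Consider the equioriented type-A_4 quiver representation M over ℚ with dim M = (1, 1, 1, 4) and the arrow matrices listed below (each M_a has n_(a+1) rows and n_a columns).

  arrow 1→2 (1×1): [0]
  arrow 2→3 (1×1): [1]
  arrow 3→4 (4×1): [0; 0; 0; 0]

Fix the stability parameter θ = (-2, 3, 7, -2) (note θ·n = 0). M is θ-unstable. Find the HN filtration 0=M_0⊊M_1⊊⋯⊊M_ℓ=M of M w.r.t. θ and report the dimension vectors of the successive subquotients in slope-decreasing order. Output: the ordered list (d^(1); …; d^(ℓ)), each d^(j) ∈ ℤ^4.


Via rank(M_{q-1}∘⋯∘M_p): M ≅ I[1,1], I[2,3], I[4,4]^4.
μ_θ-semistable layers: μ^(1)=7; μ^(2)=3; μ^(3)=-2

((0, 0, 1, 0); (0, 1, 0, 0); (1, 0, 0, 4))


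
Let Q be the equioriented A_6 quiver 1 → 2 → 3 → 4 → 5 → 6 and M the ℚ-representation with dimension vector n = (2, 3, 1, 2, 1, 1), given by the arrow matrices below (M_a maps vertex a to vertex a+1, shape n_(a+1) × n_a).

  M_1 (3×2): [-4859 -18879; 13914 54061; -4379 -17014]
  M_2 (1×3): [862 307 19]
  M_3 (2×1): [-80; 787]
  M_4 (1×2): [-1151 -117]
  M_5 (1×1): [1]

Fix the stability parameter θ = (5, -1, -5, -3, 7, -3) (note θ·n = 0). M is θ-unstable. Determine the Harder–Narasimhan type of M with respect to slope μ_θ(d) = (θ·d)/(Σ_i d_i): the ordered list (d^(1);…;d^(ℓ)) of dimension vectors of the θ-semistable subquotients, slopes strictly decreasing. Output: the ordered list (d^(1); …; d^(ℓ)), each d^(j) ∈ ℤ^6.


Via rank(M_{q-1}∘⋯∘M_p): M ≅ I[1,2], I[1,6], I[2,2], I[4,4].
μ_θ-semistable layers: μ^(1)=2; μ^(2)=-1; μ^(3)=-3

((1, 1, 0, 0, 1, 1); (1, 2, 1, 1, 0, 0); (0, 0, 0, 1, 0, 0))


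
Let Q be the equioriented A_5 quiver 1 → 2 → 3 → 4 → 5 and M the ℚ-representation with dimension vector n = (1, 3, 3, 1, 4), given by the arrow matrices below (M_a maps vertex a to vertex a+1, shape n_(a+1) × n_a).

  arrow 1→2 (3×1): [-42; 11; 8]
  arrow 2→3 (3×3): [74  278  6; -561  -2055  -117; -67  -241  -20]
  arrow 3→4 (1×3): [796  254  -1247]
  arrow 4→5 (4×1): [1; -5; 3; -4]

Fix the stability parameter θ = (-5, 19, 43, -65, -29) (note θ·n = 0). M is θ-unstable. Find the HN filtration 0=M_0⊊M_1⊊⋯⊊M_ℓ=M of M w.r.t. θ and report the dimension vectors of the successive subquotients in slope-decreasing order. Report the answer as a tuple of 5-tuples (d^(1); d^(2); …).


Via rank(M_{q-1}∘⋯∘M_p): M ≅ I[1,5], I[2,2], I[2,3], I[3,3], I[5,5]^3.
μ_θ-semistable layers: μ^(1)=43; μ^(2)=19; μ^(3)=-37/5; μ^(4)=-29

((0, 0, 2, 0, 0); (0, 2, 0, 0, 0); (1, 1, 1, 1, 1); (0, 0, 0, 0, 3))


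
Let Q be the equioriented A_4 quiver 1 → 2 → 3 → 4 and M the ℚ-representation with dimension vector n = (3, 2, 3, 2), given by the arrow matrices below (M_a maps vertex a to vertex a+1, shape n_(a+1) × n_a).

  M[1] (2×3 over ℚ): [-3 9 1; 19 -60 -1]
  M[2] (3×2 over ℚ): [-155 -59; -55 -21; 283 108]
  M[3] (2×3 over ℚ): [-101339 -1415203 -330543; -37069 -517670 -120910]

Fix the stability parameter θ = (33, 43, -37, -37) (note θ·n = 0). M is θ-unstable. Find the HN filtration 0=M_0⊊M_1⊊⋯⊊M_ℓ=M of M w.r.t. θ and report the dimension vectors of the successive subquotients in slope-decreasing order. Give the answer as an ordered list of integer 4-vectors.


Interval decomposition of M: I[1,1], I[1,4]^2, I[3,3].
HN type (ℓ=3): μ^(1)=33; μ^(2)=1/2; μ^(3)=-37

((1, 0, 0, 0); (2, 2, 2, 2); (0, 0, 1, 0))


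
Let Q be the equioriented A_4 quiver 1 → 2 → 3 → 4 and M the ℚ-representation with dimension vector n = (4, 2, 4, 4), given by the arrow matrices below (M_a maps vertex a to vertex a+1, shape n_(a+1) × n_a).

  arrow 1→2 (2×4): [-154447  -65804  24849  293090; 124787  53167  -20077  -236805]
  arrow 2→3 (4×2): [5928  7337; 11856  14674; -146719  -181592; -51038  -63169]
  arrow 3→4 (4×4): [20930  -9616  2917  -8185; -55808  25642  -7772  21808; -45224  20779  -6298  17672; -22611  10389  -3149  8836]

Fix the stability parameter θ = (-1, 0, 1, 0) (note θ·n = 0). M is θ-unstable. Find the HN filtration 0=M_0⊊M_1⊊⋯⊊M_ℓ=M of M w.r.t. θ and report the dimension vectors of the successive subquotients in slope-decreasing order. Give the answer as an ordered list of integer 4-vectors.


Barcode: M ≅ I[1,1]^2, I[1,3], I[1,4], I[3,4]^2, I[4,4]. HN layers by μ_θ (4 steps, strictly decreasing):
  μ^(1)=1; μ^(2)=1/2; μ^(3)=0; μ^(4)=-1

((0, 0, 1, 0); (0, 0, 3, 3); (0, 2, 0, 1); (4, 0, 0, 0))


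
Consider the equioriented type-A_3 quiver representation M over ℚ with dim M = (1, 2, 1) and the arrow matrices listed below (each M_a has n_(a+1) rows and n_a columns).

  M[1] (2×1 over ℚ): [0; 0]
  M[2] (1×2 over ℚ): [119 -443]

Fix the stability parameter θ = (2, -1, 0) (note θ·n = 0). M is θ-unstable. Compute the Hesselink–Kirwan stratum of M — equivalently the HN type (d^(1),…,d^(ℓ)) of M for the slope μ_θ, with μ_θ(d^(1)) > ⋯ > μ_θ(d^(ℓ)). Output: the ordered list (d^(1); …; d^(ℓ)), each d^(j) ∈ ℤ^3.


Interval decomposition of M: I[1,1], I[2,2], I[2,3].
HN type (ℓ=3): μ^(1)=2; μ^(2)=0; μ^(3)=-1

((1, 0, 0); (0, 0, 1); (0, 2, 0))


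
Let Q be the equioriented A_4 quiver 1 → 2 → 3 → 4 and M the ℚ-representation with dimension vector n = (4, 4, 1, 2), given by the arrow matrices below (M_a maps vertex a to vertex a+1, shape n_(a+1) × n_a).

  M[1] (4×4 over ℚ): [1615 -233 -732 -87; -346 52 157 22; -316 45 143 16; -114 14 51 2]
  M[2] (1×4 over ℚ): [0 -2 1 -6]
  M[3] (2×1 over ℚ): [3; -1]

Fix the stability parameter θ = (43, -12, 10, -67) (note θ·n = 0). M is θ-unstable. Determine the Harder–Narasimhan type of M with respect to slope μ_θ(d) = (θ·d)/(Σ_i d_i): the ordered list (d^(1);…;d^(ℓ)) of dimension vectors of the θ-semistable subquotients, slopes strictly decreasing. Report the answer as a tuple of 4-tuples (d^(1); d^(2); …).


Interval decomposition of M: I[1,2]^3, I[1,4], I[4,4].
HN type (ℓ=3): μ^(1)=31/2; μ^(2)=-13/2; μ^(3)=-67

((3, 3, 0, 0); (1, 1, 1, 1); (0, 0, 0, 1))


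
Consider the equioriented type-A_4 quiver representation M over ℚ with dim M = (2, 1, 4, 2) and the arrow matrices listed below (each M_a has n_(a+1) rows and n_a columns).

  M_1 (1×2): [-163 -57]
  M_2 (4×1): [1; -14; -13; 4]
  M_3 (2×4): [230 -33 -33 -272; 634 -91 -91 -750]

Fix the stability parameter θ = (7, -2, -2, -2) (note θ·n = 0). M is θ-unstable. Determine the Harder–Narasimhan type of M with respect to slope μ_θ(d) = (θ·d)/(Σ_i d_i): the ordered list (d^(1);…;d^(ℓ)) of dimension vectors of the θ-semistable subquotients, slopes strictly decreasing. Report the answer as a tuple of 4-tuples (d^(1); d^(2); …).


Interval decomposition of M: I[1,1], I[1,4], I[3,3]^2, I[3,4].
HN type (ℓ=3): μ^(1)=7; μ^(2)=1/4; μ^(3)=-2

((1, 0, 0, 0); (1, 1, 1, 1); (0, 0, 3, 1))


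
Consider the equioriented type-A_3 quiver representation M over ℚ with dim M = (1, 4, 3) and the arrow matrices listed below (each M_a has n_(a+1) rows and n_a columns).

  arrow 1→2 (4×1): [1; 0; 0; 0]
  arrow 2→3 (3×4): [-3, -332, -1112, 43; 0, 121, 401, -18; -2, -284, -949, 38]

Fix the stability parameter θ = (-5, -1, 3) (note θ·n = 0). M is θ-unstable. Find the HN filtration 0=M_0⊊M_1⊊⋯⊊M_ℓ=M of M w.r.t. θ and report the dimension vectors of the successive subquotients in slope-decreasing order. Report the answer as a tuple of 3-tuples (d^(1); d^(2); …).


Via rank(M_{q-1}∘⋯∘M_p): M ≅ I[1,3], I[2,2], I[2,3]^2.
μ_θ-semistable layers: μ^(1)=3; μ^(2)=-1; μ^(3)=-5

((0, 0, 3); (0, 4, 0); (1, 0, 0))


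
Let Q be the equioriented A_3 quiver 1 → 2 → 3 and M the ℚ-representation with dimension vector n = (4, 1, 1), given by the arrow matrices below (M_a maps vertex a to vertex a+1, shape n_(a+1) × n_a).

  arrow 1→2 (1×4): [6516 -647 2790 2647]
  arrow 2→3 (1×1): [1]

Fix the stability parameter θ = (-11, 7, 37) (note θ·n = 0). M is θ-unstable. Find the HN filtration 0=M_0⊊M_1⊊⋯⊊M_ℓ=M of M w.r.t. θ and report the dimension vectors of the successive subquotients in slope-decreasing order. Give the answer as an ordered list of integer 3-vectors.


Via rank(M_{q-1}∘⋯∘M_p): M ≅ I[1,1]^3, I[1,3].
μ_θ-semistable layers: μ^(1)=37; μ^(2)=7; μ^(3)=-11

((0, 0, 1); (0, 1, 0); (4, 0, 0))


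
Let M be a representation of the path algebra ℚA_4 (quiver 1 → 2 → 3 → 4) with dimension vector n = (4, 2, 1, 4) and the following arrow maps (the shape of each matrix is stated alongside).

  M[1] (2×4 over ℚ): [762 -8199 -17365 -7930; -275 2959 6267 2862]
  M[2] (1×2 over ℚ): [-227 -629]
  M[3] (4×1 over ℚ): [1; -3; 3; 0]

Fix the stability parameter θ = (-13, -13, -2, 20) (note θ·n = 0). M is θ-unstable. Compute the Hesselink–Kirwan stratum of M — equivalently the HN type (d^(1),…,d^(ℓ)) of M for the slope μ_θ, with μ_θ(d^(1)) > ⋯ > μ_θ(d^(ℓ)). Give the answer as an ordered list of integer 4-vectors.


Barcode: M ≅ I[1,1]^2, I[1,2], I[1,4], I[4,4]^3. HN layers by μ_θ (3 steps, strictly decreasing):
  μ^(1)=20; μ^(2)=-2; μ^(3)=-13

((0, 0, 0, 4); (0, 0, 1, 0); (4, 2, 0, 0))


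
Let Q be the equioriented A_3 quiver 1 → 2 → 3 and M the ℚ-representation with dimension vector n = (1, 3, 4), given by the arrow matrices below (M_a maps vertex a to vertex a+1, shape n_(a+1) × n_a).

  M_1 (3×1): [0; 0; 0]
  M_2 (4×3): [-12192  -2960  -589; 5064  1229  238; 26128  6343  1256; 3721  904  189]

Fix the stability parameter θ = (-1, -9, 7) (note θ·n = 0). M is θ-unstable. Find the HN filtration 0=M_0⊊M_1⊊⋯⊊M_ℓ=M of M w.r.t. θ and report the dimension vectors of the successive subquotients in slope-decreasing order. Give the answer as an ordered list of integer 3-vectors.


Via rank(M_{q-1}∘⋯∘M_p): M ≅ I[1,1], I[2,3]^3, I[3,3].
μ_θ-semistable layers: μ^(1)=7; μ^(2)=-1; μ^(3)=-9

((0, 0, 4); (1, 0, 0); (0, 3, 0))


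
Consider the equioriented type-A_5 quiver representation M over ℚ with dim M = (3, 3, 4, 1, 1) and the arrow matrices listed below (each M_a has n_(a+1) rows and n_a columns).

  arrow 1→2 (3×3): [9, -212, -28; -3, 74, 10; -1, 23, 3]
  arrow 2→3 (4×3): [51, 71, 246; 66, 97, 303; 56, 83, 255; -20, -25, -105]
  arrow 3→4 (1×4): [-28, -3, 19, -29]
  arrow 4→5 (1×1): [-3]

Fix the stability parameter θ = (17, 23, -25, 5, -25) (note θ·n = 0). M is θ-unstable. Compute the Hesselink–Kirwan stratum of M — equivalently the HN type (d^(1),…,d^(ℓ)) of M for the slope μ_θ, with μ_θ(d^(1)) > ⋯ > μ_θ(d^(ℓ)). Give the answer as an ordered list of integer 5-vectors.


Barcode: M ≅ I[1,1], I[1,2], I[1,5], I[2,3], I[3,3]^2. HN layers by μ_θ (4 steps, strictly decreasing):
  μ^(1)=23; μ^(2)=17; μ^(3)=-1; μ^(4)=-25

((0, 1, 0, 0, 0); (2, 0, 0, 0, 0); (1, 2, 2, 1, 1); (0, 0, 2, 0, 0))


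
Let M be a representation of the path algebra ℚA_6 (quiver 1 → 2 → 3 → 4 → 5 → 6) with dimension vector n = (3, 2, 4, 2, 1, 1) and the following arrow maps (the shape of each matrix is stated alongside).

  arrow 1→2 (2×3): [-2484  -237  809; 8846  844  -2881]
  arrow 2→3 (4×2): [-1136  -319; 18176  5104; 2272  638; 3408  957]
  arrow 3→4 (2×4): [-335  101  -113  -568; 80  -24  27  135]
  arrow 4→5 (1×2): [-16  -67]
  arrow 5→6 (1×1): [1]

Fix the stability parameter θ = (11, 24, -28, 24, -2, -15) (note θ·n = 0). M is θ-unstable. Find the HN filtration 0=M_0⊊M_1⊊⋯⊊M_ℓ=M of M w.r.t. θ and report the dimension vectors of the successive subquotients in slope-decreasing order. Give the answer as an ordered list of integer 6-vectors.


Interval decomposition of M: I[1,1], I[1,2], I[1,6], I[3,3]^2, I[3,4].
HN type (ℓ=4): μ^(1)=24; μ^(2)=11; μ^(3)=7/3; μ^(4)=-28

((0, 1, 0, 1, 0, 0); (2, 0, 0, 0, 0, 0); (1, 1, 1, 1, 1, 1); (0, 0, 3, 0, 0, 0))


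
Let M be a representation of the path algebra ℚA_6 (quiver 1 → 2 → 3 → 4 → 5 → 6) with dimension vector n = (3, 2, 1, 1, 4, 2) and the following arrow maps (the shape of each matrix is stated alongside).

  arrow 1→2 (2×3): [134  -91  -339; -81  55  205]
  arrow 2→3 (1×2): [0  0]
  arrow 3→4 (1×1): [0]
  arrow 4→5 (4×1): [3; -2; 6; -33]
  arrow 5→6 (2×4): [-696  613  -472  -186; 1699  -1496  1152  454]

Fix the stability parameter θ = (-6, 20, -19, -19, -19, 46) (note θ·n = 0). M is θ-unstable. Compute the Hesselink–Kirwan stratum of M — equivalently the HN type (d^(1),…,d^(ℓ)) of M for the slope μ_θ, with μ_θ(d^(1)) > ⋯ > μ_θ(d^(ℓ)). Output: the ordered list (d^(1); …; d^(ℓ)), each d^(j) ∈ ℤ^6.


Barcode: M ≅ I[1,1], I[1,2]^2, I[3,3], I[4,6], I[5,5]^2, I[5,6]. HN layers by μ_θ (4 steps, strictly decreasing):
  μ^(1)=46; μ^(2)=20; μ^(3)=-6; μ^(4)=-19

((0, 0, 0, 0, 0, 2); (0, 2, 0, 0, 0, 0); (3, 0, 0, 0, 0, 0); (0, 0, 1, 1, 4, 0))


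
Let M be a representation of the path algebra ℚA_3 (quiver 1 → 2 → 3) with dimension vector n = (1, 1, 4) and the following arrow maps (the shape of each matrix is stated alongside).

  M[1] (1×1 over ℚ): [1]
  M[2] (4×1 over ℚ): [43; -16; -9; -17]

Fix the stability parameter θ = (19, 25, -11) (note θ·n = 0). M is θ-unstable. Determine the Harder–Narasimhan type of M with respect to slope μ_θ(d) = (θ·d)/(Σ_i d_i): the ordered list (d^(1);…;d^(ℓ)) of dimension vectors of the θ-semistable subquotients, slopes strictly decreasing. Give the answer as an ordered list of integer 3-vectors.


Via rank(M_{q-1}∘⋯∘M_p): M ≅ I[1,3], I[3,3]^3.
μ_θ-semistable layers: μ^(1)=11; μ^(2)=-11

((1, 1, 1); (0, 0, 3))


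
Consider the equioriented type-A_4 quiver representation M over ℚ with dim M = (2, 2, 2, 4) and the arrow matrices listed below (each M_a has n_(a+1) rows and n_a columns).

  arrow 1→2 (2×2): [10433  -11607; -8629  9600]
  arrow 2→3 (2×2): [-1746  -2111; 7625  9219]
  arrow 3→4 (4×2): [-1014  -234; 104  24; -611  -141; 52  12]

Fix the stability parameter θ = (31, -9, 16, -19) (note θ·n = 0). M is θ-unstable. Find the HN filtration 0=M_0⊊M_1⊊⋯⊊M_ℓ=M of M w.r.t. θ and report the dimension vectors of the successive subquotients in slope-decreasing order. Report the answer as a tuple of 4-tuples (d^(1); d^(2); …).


Via rank(M_{q-1}∘⋯∘M_p): M ≅ I[1,3], I[1,4], I[4,4]^3.
μ_θ-semistable layers: μ^(1)=16; μ^(2)=11; μ^(3)=19/4; μ^(4)=-19

((0, 0, 1, 0); (1, 1, 0, 0); (1, 1, 1, 1); (0, 0, 0, 3))


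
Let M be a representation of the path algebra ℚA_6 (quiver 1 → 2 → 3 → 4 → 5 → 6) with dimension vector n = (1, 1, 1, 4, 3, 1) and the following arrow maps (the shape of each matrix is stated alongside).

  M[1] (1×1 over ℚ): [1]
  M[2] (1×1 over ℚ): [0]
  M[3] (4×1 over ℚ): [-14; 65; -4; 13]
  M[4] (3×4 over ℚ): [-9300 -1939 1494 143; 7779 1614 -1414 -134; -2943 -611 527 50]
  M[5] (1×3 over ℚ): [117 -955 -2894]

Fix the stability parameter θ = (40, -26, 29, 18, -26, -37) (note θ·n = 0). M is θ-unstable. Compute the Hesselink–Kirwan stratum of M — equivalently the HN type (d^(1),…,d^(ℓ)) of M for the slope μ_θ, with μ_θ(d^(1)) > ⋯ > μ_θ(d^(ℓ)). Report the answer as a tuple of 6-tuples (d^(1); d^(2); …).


Via rank(M_{q-1}∘⋯∘M_p): M ≅ I[1,2], I[3,5], I[4,4], I[4,5], I[4,6].
μ_θ-semistable layers: μ^(1)=18; μ^(2)=7; μ^(3)=-4; μ^(4)=-15

((0, 0, 0, 1, 0, 0); (1, 1, 1, 1, 1, 0); (0, 0, 0, 1, 1, 0); (0, 0, 0, 1, 1, 1))


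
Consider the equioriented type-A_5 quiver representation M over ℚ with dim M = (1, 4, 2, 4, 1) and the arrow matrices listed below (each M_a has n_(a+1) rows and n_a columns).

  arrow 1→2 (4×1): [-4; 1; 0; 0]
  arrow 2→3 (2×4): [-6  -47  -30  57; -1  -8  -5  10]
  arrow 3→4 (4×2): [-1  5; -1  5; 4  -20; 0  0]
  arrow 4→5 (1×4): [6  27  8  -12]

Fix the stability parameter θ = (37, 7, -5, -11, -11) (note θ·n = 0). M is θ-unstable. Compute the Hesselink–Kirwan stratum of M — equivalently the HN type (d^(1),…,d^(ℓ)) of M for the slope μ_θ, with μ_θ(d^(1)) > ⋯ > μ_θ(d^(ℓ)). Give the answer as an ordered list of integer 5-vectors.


Interval decomposition of M: I[1,5], I[2,2]^2, I[2,3], I[4,4]^3.
HN type (ℓ=4): μ^(1)=7; μ^(2)=17/5; μ^(3)=1; μ^(4)=-11

((0, 2, 0, 0, 0); (1, 1, 1, 1, 1); (0, 1, 1, 0, 0); (0, 0, 0, 3, 0))


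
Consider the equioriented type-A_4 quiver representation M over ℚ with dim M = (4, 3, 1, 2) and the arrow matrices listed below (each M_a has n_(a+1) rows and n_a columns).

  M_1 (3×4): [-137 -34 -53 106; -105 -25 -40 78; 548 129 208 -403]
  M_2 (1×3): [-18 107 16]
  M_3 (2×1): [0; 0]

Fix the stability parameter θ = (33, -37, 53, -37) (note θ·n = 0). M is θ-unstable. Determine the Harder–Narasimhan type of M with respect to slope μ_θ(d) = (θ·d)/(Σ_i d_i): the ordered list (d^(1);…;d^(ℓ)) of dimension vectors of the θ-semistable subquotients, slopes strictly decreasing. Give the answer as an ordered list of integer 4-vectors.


Barcode: M ≅ I[1,1], I[1,2]^2, I[1,3], I[4,4]^2. HN layers by μ_θ (4 steps, strictly decreasing):
  μ^(1)=53; μ^(2)=33; μ^(3)=-2; μ^(4)=-37

((0, 0, 1, 0); (1, 0, 0, 0); (3, 3, 0, 0); (0, 0, 0, 2))


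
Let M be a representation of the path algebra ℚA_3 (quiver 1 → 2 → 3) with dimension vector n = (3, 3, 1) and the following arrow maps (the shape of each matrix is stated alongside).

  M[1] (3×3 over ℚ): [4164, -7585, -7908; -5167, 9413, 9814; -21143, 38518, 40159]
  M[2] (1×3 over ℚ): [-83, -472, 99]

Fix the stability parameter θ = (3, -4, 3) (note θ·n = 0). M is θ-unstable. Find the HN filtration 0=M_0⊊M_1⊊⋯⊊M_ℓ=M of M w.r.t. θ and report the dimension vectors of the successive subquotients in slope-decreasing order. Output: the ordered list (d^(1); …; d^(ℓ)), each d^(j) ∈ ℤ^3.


Via rank(M_{q-1}∘⋯∘M_p): M ≅ I[1,2]^2, I[1,3].
μ_θ-semistable layers: μ^(1)=3; μ^(2)=-1/2

((0, 0, 1); (3, 3, 0))


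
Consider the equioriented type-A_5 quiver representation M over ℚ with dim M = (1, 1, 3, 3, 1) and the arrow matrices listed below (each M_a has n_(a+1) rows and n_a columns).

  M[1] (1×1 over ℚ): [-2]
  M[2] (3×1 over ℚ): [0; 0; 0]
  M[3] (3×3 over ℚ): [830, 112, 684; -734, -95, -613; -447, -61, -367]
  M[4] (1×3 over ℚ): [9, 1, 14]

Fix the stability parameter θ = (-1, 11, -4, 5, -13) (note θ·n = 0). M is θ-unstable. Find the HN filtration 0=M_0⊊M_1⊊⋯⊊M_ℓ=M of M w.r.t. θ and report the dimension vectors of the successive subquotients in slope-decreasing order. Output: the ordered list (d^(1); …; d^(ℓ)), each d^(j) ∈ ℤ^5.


Via rank(M_{q-1}∘⋯∘M_p): M ≅ I[1,2], I[3,4]^2, I[3,5].
μ_θ-semistable layers: μ^(1)=11; μ^(2)=5; μ^(3)=-1; μ^(4)=-4

((0, 1, 0, 0, 0); (0, 0, 0, 2, 0); (1, 0, 0, 0, 0); (0, 0, 3, 1, 1))


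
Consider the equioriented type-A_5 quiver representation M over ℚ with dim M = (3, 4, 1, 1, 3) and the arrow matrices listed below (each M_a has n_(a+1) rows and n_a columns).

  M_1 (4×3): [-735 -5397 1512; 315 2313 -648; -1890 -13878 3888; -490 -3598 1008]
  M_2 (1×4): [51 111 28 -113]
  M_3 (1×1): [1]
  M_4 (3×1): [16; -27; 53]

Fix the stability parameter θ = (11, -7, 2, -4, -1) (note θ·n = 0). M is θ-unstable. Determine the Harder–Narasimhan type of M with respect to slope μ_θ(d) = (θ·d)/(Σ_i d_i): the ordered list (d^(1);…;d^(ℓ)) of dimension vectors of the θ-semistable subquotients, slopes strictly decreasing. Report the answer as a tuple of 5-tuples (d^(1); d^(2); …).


Via rank(M_{q-1}∘⋯∘M_p): M ≅ I[1,1]^2, I[1,5], I[2,2]^3, I[5,5]^2.
μ_θ-semistable layers: μ^(1)=11; μ^(2)=1/5; μ^(3)=-1; μ^(4)=-7

((2, 0, 0, 0, 0); (1, 1, 1, 1, 1); (0, 0, 0, 0, 2); (0, 3, 0, 0, 0))


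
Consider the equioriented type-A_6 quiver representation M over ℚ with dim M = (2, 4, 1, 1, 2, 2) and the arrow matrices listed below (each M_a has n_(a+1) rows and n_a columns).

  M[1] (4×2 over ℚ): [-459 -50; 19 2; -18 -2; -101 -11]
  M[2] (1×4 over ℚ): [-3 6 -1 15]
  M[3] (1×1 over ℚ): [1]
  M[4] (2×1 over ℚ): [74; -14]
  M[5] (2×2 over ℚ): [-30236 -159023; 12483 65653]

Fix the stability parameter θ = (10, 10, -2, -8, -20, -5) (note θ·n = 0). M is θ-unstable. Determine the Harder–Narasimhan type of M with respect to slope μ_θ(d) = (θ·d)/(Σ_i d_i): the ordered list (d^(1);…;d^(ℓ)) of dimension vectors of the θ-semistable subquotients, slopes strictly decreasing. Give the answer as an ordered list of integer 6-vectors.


Barcode: M ≅ I[1,2], I[1,6], I[2,2]^2, I[5,6]. HN layers by μ_θ (4 steps, strictly decreasing):
  μ^(1)=10; μ^(2)=-5/2; μ^(3)=-5; μ^(4)=-20

((1, 3, 0, 0, 0, 0); (1, 1, 1, 1, 1, 1); (0, 0, 0, 0, 0, 1); (0, 0, 0, 0, 1, 0))


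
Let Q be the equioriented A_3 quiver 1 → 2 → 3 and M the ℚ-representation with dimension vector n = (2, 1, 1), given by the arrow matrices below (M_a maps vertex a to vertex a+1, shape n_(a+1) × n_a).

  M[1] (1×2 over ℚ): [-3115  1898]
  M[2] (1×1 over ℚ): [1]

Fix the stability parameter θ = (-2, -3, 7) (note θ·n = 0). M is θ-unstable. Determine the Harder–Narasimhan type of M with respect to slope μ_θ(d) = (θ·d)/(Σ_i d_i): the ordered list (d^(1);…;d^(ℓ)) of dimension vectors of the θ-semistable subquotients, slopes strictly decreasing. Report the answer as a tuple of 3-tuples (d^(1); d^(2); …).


Barcode: M ≅ I[1,1], I[1,3]. HN layers by μ_θ (3 steps, strictly decreasing):
  μ^(1)=7; μ^(2)=-2; μ^(3)=-5/2

((0, 0, 1); (1, 0, 0); (1, 1, 0))


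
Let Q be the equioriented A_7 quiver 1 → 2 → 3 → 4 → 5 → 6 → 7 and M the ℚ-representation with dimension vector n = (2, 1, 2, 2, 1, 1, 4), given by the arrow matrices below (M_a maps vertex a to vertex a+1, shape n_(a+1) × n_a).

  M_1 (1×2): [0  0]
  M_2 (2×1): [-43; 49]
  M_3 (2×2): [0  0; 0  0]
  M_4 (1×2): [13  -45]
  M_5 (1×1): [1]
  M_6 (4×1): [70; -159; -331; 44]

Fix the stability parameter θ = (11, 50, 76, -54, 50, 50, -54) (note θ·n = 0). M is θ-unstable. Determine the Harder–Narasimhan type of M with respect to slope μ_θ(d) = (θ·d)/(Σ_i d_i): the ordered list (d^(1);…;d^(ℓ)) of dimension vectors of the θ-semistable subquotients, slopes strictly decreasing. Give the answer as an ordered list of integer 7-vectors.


Barcode: M ≅ I[1,1]^2, I[2,3], I[3,3], I[4,4], I[4,7], I[7,7]^3. HN layers by μ_θ (5 steps, strictly decreasing):
  μ^(1)=76; μ^(2)=50; μ^(3)=46/3; μ^(4)=11; μ^(5)=-54

((0, 0, 2, 0, 0, 0, 0); (0, 1, 0, 0, 0, 0, 0); (0, 0, 0, 0, 1, 1, 1); (2, 0, 0, 0, 0, 0, 0); (0, 0, 0, 2, 0, 0, 3))


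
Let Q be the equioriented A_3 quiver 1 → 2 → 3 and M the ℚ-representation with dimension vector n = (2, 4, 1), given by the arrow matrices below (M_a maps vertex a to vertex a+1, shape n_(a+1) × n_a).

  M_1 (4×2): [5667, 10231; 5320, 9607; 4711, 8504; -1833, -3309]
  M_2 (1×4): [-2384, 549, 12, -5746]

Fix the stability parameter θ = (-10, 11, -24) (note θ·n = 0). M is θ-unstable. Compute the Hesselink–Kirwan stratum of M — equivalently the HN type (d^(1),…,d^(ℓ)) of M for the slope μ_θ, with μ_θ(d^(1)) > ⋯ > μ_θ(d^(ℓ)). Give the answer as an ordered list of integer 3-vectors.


Barcode: M ≅ I[1,2], I[1,3], I[2,2]^2. HN layers by μ_θ (3 steps, strictly decreasing):
  μ^(1)=11; μ^(2)=-13/2; μ^(3)=-10

((0, 3, 0); (0, 1, 1); (2, 0, 0))


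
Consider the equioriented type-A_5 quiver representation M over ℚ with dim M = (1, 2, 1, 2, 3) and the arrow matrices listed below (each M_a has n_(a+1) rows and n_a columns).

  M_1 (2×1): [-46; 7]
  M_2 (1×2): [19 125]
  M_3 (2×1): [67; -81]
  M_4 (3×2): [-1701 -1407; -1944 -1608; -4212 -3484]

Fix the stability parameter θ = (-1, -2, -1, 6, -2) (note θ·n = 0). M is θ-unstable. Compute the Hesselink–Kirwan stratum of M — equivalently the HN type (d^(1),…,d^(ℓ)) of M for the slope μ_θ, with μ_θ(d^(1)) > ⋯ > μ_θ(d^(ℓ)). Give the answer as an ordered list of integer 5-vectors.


Interval decomposition of M: I[1,4], I[2,2], I[4,5], I[5,5]^2.
HN type (ℓ=5): μ^(1)=6; μ^(2)=2; μ^(3)=-1; μ^(4)=-3/2; μ^(5)=-2

((0, 0, 0, 1, 0); (0, 0, 0, 1, 1); (0, 0, 1, 0, 0); (1, 1, 0, 0, 0); (0, 1, 0, 0, 2))


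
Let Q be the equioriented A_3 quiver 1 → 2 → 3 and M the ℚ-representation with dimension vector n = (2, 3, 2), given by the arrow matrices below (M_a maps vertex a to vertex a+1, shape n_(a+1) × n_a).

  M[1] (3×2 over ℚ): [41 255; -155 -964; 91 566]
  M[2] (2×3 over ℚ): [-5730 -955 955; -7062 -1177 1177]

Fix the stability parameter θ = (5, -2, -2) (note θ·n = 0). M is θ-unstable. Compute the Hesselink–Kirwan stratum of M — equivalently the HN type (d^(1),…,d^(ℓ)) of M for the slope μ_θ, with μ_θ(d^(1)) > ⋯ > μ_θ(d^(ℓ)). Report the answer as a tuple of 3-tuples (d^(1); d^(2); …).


Via rank(M_{q-1}∘⋯∘M_p): M ≅ I[1,2]^2, I[2,3], I[3,3].
μ_θ-semistable layers: μ^(1)=3/2; μ^(2)=-2

((2, 2, 0); (0, 1, 2))


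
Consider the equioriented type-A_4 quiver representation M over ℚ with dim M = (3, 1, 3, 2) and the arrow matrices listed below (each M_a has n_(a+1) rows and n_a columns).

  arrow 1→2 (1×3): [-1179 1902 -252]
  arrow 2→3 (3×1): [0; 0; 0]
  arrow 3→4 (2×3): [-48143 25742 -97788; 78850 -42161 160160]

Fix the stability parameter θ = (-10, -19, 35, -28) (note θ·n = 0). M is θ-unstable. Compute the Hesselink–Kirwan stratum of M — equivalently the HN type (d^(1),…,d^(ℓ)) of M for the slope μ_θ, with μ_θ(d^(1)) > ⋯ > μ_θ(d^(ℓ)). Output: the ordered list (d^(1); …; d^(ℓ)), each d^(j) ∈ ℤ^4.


Interval decomposition of M: I[1,1]^2, I[1,2], I[3,3], I[3,4]^2.
HN type (ℓ=4): μ^(1)=35; μ^(2)=7/2; μ^(3)=-10; μ^(4)=-29/2

((0, 0, 1, 0); (0, 0, 2, 2); (2, 0, 0, 0); (1, 1, 0, 0))


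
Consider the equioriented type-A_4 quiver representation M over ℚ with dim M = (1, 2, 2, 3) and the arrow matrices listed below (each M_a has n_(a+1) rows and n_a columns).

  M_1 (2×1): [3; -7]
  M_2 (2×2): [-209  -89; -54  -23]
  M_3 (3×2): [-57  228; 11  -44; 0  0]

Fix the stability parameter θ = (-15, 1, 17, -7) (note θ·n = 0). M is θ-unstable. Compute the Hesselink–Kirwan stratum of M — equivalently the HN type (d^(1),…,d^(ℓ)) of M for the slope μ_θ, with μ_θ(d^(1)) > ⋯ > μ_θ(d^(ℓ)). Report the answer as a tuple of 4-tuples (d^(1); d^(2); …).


Via rank(M_{q-1}∘⋯∘M_p): M ≅ I[1,3], I[2,4], I[4,4]^2.
μ_θ-semistable layers: μ^(1)=17; μ^(2)=5; μ^(3)=1; μ^(4)=-7; μ^(5)=-15

((0, 0, 1, 0); (0, 0, 1, 1); (0, 2, 0, 0); (0, 0, 0, 2); (1, 0, 0, 0))


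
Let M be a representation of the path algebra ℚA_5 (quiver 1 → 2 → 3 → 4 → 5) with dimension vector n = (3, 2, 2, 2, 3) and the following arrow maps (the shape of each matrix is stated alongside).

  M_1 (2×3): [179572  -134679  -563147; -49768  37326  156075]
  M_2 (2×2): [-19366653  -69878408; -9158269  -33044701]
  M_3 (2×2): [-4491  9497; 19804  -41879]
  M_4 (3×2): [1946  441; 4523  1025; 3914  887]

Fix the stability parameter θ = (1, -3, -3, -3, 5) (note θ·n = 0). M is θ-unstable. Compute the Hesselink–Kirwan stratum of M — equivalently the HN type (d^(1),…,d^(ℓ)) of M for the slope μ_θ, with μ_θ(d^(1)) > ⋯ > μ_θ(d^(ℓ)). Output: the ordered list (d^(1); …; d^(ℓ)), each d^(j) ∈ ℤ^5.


Barcode: M ≅ I[1,1], I[1,5]^2, I[5,5]. HN layers by μ_θ (3 steps, strictly decreasing):
  μ^(1)=5; μ^(2)=1; μ^(3)=-2

((0, 0, 0, 0, 3); (1, 0, 0, 0, 0); (2, 2, 2, 2, 0))


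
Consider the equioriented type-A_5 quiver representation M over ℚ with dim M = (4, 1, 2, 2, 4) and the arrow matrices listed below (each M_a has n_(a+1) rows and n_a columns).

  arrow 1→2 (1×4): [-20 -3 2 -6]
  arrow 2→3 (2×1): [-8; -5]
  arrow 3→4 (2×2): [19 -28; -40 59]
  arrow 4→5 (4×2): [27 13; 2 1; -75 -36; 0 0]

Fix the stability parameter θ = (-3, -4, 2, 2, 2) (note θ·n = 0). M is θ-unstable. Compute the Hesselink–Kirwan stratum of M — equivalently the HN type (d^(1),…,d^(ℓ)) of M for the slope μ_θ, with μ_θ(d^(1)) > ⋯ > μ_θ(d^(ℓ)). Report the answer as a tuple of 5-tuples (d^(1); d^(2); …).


Via rank(M_{q-1}∘⋯∘M_p): M ≅ I[1,1]^3, I[1,5], I[3,5], I[5,5]^2.
μ_θ-semistable layers: μ^(1)=2; μ^(2)=-3; μ^(3)=-7/2

((0, 0, 2, 2, 4); (3, 0, 0, 0, 0); (1, 1, 0, 0, 0))


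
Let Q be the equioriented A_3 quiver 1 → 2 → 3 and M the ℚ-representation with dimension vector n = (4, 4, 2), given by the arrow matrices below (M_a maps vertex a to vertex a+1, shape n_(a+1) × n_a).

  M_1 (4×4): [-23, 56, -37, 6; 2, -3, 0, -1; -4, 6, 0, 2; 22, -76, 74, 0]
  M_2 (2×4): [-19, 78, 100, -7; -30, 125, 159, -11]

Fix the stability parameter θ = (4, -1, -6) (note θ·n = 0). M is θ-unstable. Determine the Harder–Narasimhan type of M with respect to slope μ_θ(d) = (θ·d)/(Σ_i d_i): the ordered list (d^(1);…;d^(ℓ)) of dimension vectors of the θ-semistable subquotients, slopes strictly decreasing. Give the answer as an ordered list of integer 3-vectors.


Interval decomposition of M: I[1,1]^2, I[1,3]^2, I[2,2]^2.
HN type (ℓ=2): μ^(1)=4; μ^(2)=-1

((2, 0, 0); (2, 4, 2))
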